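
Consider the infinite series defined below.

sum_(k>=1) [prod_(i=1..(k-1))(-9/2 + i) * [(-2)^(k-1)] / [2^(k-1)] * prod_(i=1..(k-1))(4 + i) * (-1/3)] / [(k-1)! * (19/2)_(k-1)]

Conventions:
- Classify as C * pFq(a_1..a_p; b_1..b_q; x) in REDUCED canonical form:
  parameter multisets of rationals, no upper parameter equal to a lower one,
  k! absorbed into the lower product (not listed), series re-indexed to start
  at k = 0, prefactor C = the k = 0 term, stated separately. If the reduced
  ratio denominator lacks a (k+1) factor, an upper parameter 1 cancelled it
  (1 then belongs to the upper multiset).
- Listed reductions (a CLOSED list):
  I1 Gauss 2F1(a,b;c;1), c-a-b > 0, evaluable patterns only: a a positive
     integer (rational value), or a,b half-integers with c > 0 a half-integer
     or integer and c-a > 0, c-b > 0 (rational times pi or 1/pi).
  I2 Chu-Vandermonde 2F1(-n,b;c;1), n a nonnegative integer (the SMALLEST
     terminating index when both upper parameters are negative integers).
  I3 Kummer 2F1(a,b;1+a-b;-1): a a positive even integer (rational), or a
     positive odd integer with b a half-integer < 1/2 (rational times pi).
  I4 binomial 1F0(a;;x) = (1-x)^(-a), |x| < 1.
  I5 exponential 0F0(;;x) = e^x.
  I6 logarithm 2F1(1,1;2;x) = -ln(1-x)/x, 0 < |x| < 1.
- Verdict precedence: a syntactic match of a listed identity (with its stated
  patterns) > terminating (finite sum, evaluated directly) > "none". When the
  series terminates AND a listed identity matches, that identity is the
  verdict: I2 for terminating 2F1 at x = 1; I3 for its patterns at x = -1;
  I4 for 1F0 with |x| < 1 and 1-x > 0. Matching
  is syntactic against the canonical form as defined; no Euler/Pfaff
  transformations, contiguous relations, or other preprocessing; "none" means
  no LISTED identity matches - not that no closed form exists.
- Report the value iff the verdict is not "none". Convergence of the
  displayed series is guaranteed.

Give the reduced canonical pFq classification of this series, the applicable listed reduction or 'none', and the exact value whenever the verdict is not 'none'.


This is -1/3 * 2F1(-7/2, 5; 19/2; -1) in reduced canonical form. Verdict: the Kummer evaluation I3 applies (x = -1; c = 19/2 equals 1+a-b for upper {-7/2, 5}: listed pattern). Sum: (-255255/524288) * pi.

First insight: from the first term -1/3: the running product (C = -1/3, x = -1) telescopes to a rising factorial.
Adjacent-term ratio: r(k) = (-1) * (k-7/2) (k+5) / [(k+19/2) (k+1)] - rational in k. x = (-1); t_0 = -1/3; negate the roots.


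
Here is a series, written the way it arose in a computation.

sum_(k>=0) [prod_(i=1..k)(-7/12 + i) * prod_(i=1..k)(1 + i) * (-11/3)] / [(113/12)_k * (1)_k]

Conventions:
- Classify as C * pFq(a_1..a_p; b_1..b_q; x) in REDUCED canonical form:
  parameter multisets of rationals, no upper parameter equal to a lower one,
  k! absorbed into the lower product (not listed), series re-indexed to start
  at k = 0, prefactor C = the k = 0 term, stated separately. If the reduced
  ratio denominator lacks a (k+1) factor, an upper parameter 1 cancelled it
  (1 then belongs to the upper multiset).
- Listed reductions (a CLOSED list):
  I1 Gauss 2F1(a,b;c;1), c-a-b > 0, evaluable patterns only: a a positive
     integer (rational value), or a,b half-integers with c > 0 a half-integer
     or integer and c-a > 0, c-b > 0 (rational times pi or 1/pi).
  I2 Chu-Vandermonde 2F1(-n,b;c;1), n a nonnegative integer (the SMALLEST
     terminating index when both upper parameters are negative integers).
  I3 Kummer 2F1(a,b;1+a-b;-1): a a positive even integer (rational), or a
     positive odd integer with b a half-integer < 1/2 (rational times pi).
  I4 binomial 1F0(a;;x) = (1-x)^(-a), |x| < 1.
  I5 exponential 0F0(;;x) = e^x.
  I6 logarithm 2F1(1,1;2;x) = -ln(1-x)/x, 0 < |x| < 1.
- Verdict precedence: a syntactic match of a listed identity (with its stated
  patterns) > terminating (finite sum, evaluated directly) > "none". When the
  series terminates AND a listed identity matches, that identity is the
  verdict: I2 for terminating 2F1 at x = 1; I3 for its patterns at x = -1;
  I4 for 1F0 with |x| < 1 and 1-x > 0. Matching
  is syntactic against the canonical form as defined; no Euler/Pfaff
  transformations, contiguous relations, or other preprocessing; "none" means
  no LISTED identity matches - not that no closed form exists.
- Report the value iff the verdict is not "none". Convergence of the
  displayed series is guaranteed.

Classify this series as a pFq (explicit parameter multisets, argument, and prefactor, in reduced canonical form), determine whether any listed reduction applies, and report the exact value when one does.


Reduced: x = 1, 2F1, upper = {5/12, 2}, lower = {113/12}, C = -11/3. Verdict (x = 1): Gauss (I1, integer-parameter pattern) applies (x = 1: the Gamma ratio telescopes since c-a-b = 7 > 0 and a = 2 in Z>0). Exact value: -98879/24192.

First insight: with t_0 = -11/3, the running product (C = -11/3) telescopes to a rising factorial.
Adjacent-term ratio: r(k) = 1 * (k+5/12) (k+2) / [(k+113/12) (k+1)] - poly over poly, x = 1 from leading terms; C = -11/3 at k = 0.


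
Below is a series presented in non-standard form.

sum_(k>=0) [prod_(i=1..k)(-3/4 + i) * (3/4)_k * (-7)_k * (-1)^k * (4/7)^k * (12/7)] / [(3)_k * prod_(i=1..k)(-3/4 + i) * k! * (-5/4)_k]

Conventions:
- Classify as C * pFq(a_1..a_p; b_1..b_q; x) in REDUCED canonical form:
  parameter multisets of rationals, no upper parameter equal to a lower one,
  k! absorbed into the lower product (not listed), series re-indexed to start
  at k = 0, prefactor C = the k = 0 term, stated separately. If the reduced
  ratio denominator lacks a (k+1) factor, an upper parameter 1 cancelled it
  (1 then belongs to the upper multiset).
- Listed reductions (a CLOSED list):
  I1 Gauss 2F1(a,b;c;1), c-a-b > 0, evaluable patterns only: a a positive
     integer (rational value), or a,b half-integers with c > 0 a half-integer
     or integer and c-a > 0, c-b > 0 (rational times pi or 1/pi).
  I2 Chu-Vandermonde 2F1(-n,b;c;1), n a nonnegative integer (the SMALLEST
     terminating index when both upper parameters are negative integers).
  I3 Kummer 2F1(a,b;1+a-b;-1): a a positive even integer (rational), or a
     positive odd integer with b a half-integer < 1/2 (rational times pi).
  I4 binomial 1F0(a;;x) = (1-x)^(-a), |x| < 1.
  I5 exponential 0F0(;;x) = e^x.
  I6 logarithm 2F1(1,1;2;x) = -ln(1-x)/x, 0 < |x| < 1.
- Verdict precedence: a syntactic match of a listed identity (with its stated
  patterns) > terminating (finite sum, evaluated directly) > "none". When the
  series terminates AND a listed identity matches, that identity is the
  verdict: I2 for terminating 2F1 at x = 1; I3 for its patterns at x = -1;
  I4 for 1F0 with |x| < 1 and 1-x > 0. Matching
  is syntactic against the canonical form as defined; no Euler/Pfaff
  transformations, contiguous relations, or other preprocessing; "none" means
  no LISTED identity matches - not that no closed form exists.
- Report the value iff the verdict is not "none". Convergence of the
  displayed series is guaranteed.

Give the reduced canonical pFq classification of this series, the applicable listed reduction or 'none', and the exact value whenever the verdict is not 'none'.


Reduced: x = -4/7, 2F2, upper = {-7, 3/4}, lower = {-5/4, 3}, C = 12/7. Verdict: terminating - the sum ends at index 7 because -7 is a negative integer; exact evaluation follows. Hence: 24116771684/3026520525.

The tell: with t_0 = 12/7, the running product (C = 12/7, x = -4/7) telescopes to a rising factorial.
Consecutive-term ratio: r(k) = (-4/7) * (k-7) (k+3/4) / [(k-5/4) (k+3) (k+1)] ; factor over Q: parameters, x = (-4/7), and C = 12/7.


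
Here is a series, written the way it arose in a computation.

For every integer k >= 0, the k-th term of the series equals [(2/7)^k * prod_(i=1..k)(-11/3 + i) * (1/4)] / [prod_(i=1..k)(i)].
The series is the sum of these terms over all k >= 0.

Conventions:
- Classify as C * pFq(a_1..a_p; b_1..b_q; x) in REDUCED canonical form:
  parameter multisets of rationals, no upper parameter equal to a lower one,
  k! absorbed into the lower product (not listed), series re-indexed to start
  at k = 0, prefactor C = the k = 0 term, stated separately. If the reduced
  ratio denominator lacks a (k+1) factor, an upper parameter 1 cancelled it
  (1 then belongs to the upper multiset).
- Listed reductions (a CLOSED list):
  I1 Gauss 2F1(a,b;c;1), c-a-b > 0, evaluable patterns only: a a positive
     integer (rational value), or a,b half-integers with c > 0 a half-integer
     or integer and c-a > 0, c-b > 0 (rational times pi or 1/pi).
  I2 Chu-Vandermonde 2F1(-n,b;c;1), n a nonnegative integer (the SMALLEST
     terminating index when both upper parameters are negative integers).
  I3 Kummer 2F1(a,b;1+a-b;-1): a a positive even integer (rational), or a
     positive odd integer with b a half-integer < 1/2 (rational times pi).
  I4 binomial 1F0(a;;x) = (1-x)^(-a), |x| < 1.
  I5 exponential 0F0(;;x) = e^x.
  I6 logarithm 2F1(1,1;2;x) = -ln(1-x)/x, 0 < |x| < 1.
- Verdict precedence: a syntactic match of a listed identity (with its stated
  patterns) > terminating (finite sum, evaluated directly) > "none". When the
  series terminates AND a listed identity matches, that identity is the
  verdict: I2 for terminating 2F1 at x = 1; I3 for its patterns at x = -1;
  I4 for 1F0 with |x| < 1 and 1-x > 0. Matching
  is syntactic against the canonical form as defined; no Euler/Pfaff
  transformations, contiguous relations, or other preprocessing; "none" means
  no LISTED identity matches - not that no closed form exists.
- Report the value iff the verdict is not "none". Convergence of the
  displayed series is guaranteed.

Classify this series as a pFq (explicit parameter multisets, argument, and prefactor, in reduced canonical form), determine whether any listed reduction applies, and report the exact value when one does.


Reduced: x = 2/7, 1F0, upper = {-8/3}, lower = {-}, C = 1/4. Verdict at x = 2/7: the I4 binomial reduction matches (the 1F0 binomial series: exponent 8/3, x = 2/7). Exact value: (1/4) * (5/7)^(8/3).

The tell: t_0 being 1/4, the product of the first k integers (prefactor 1/4) is k!.
Step ratio: r(k) = (2/7) * (k-8/3) / [(k+1)] - rational in k, leading ratio (2/7); with t_0 = 1/4, classification follows.


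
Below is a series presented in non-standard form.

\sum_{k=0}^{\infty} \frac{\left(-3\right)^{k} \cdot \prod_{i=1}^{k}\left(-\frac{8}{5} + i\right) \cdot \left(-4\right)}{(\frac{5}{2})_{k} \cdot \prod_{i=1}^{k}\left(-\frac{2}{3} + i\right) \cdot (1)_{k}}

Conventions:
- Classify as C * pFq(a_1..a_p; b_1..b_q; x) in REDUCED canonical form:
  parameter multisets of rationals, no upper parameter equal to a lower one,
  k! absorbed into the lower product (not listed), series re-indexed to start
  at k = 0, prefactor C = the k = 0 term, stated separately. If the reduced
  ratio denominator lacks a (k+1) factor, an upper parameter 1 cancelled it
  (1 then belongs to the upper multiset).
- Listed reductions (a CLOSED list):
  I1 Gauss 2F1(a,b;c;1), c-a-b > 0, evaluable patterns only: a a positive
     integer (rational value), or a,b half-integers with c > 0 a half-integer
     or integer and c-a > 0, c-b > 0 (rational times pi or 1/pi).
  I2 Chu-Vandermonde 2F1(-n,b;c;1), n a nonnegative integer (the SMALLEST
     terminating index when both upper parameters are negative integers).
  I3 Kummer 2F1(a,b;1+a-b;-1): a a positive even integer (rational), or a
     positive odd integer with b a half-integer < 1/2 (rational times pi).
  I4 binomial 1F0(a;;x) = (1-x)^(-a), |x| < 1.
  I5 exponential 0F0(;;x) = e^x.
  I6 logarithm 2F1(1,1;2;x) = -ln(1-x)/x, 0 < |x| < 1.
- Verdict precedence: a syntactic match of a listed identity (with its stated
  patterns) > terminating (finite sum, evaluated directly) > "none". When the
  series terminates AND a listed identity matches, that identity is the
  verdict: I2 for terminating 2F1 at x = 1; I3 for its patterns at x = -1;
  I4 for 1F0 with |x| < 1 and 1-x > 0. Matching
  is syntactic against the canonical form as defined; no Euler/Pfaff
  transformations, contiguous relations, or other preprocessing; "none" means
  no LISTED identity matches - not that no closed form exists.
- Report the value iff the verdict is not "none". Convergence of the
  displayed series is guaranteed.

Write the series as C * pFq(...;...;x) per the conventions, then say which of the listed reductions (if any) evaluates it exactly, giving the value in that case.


The series (x = -3) is 1F2: upper {-\frac{3}{5}}, lower {\frac{1}{3}, \frac{5}{2}}, prefactor -4. Verdict: none. A 1F2 with upper {-\frac{3}{5}} fits none of I1-I6 at x = -3; the sum runs forever.

Key observation: t_0 = -4 here, and the running product (prefactor -4) telescopes to a rising factorial.
Consecutive-term ratio: r(k) = -3 * (k-\frac{3}{5}) / [(k+\frac{1}{3}) (k+\frac{5}{2}) (k+1)] - rational; roots negated = parameters, x = -3, C = -4.


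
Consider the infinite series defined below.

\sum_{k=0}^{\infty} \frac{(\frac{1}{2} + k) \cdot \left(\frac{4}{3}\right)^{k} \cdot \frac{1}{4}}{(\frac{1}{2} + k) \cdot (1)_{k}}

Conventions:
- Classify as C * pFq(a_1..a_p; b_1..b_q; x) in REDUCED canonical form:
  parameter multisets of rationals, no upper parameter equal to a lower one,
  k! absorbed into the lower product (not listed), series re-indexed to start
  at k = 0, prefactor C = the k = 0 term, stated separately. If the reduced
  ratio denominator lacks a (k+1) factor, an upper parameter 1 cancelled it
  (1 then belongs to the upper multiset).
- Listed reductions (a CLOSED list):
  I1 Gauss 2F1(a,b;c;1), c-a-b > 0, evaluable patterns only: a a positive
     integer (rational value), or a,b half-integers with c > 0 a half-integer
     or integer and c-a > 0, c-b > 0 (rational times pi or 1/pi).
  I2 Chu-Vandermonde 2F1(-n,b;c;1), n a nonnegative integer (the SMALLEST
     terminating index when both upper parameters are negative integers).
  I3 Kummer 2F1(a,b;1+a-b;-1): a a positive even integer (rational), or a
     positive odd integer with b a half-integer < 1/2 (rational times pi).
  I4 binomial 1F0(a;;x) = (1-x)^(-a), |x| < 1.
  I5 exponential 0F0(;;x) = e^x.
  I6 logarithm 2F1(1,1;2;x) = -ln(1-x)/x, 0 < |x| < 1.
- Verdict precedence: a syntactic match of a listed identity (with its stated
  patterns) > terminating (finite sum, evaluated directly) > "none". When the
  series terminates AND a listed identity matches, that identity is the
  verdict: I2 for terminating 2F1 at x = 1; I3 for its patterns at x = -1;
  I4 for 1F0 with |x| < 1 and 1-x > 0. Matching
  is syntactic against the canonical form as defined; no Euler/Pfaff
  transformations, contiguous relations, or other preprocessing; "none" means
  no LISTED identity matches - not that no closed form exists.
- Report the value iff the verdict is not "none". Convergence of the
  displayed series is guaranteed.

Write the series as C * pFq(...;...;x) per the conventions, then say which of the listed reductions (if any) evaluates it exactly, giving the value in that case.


Reduced: x = \frac{4}{3}, 0F0, upper = {-}, lower = {-}, C = \frac{1}{4}. Verdict: this is the exponential series (I5) (the 0F0 exponential series at x = \frac{4}{3}). Exact value: \frac{1}{4} \cdot e^{\frac{4}{3}}.

Key step: t_0 being \frac{1}{4}, striking the common factor k + 1/2 reduces the term (prefactor 1/4).
Step ratio: r(k) = \frac{4}{3} * 1 / [(k+1)] - rational in k, leading ratio \frac{4}{3}; with t_0 = \frac{1}{4}, classification follows.


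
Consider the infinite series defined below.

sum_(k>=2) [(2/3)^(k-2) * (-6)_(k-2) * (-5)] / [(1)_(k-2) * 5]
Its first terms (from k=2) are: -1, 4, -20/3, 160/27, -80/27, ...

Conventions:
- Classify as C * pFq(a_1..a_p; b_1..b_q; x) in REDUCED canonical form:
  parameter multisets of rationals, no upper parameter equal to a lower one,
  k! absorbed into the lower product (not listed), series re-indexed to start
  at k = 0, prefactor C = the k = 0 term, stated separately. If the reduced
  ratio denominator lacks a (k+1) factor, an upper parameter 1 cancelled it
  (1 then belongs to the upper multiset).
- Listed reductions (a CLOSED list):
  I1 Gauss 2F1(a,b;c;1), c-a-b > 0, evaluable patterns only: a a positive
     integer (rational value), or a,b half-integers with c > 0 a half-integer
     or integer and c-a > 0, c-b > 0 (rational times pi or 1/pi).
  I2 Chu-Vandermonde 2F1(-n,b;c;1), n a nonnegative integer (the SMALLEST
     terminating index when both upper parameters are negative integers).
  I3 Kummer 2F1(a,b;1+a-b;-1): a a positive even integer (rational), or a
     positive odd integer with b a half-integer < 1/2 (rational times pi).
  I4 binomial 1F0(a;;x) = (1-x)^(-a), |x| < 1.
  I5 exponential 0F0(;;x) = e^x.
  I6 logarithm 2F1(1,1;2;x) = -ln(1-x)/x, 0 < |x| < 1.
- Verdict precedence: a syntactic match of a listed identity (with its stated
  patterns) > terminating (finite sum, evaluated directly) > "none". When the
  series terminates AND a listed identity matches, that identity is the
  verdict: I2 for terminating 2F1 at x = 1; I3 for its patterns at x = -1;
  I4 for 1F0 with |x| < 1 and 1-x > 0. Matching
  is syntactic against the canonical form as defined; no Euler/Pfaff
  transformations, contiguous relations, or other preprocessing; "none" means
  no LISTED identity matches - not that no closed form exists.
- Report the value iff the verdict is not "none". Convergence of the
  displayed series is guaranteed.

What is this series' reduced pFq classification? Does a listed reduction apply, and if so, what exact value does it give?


Key observation: with t_0 = -1, (1)_k (C = -1) is k! itself.
Ratio: r(k) = (2/3) * (k-6) / [(k+1)] - poly over poly, x = (2/3) from leading terms; C = -1 at k = 0.

With C = -1: the canonical form is 1F0(-6; -; 2/3). Verdict: the binomial series (I4) applies (the 1F0 binomial series: exponent 6, x = 2/3). Value: -1/729.


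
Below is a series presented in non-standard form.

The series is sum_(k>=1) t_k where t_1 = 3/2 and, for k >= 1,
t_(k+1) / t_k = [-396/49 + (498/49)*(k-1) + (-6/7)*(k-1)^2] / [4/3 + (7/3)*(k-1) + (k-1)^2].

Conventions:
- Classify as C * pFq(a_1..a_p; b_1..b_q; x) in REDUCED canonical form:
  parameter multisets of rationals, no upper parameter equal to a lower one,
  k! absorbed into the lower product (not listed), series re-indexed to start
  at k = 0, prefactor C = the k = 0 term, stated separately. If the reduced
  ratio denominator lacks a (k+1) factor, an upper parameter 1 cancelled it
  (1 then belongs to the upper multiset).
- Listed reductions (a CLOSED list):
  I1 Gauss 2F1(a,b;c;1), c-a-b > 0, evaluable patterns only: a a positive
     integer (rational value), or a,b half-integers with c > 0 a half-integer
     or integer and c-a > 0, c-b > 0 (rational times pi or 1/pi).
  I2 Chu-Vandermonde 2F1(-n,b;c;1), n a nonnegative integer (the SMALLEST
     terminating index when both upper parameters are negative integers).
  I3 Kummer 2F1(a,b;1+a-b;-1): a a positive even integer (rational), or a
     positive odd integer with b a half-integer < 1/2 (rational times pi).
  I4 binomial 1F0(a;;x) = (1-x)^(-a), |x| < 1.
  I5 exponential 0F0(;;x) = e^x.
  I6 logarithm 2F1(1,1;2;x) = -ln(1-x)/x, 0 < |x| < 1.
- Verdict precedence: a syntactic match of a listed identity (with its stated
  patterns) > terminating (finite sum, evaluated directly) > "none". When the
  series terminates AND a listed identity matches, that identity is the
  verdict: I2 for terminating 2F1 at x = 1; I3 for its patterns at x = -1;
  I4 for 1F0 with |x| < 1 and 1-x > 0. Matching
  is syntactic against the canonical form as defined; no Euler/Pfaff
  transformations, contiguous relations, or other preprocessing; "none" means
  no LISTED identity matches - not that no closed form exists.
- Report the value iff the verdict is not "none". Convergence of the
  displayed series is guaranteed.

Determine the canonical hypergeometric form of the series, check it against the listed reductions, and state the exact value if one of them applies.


Key step: t_0 being 3/2, the expanded ratio factors over Q; prefactor 3/2, roots give parameters.
Step ratio: r(k) = (-6/7) * (k-11) (k-6/7) / [(k+4/3) (k+1)] - rational in k, leading ratio (-6/7); with t_0 = 3/2, classification follows.

Reduced: x = -6/7, 2F1, upper = {-11, -6/7}, lower = {4/3}, C = 3/2. Verdict: terminating - no listed pattern fits, but -11 in the upper list cuts the series at k = 11; direct evaluation. Exact value: -155907854037666905687751549/9591514349068057536986065.


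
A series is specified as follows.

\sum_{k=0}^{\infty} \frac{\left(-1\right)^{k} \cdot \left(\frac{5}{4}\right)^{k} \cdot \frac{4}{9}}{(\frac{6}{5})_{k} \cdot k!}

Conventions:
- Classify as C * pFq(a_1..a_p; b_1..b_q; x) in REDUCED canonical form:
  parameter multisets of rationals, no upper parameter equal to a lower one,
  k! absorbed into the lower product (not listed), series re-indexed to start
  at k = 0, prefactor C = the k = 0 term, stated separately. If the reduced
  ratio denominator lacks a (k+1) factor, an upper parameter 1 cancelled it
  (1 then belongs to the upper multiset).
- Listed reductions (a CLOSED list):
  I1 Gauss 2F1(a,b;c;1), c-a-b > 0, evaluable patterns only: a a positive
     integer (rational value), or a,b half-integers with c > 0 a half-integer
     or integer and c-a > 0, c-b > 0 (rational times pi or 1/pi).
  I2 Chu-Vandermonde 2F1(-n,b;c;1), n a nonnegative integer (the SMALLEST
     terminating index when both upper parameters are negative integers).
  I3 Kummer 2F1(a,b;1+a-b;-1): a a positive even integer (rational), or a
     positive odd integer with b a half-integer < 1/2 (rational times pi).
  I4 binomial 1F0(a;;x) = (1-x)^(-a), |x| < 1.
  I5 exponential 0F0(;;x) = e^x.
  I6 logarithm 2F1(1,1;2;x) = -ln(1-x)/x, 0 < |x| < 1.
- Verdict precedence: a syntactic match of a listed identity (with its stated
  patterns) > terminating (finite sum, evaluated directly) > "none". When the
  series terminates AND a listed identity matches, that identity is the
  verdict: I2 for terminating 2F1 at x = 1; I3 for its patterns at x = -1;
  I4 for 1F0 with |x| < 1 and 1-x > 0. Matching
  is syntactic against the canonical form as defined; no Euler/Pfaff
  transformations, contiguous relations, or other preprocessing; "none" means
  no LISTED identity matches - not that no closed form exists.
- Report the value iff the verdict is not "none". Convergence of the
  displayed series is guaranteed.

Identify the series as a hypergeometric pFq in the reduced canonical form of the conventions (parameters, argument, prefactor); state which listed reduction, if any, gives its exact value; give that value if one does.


Structural cue: x = -\frac{5}{4} and the (-1)^k factor (C = 4/9, x = -5/4) folds into the argument's sign.
Consecutive-term ratio: r(k) = -\frac{5}{4} * 1 / [(k+\frac{6}{5}) (k+1)] - rational; roots negated = parameters, x = -\frac{5}{4}, C = \frac{4}{9}.

Reduced: x = -\frac{5}{4}, 0F1, upper = {-}, lower = {\frac{6}{5}}, C = \frac{4}{9}. Verdict: none (x = -\frac{5}{4}): each listed identity misses the multisets {-} ; {\frac{6}{5}}.


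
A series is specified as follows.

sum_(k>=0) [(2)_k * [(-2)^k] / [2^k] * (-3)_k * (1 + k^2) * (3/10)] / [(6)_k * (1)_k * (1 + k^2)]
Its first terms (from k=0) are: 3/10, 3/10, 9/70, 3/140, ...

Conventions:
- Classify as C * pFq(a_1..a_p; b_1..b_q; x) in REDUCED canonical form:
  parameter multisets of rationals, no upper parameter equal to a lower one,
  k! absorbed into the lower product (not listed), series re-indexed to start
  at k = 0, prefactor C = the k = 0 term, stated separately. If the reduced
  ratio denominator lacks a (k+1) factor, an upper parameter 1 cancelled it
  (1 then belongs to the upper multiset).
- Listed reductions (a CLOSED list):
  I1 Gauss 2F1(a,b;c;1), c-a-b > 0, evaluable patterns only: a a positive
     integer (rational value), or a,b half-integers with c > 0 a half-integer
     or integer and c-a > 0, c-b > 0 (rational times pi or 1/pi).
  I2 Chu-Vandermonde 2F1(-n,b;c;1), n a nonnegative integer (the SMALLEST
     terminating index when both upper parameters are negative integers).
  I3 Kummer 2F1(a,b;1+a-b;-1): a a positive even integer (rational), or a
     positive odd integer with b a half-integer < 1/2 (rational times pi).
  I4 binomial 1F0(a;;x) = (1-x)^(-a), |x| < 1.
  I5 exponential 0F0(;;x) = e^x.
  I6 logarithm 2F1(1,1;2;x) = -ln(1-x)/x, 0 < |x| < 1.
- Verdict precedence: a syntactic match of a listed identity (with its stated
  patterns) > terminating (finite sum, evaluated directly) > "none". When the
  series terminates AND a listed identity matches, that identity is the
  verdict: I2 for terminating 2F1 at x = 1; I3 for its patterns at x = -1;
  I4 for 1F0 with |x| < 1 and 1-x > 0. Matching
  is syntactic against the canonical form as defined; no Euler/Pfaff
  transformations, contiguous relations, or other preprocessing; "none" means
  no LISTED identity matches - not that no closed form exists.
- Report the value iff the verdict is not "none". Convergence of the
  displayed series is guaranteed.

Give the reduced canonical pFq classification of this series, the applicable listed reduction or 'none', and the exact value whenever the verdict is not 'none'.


At argument -1: a 2F1 with upper {-3, 2}, lower {6}, scaled by C = 3/10. Verdict: the Kummer evaluation I3 applies (x = -1; c = 6 equals 1+a-b for upper {-3, 2}: listed pattern). Hence: 3/4.

Key step: x = (-1) and the two k-th powers (C = 3/10) combine into one argument.
Term ratio: r(k) = (-1) * (k-3) (k+2) / [(k+6) (k+1)] - rational; roots negated = parameters, x = (-1), C = 3/10.


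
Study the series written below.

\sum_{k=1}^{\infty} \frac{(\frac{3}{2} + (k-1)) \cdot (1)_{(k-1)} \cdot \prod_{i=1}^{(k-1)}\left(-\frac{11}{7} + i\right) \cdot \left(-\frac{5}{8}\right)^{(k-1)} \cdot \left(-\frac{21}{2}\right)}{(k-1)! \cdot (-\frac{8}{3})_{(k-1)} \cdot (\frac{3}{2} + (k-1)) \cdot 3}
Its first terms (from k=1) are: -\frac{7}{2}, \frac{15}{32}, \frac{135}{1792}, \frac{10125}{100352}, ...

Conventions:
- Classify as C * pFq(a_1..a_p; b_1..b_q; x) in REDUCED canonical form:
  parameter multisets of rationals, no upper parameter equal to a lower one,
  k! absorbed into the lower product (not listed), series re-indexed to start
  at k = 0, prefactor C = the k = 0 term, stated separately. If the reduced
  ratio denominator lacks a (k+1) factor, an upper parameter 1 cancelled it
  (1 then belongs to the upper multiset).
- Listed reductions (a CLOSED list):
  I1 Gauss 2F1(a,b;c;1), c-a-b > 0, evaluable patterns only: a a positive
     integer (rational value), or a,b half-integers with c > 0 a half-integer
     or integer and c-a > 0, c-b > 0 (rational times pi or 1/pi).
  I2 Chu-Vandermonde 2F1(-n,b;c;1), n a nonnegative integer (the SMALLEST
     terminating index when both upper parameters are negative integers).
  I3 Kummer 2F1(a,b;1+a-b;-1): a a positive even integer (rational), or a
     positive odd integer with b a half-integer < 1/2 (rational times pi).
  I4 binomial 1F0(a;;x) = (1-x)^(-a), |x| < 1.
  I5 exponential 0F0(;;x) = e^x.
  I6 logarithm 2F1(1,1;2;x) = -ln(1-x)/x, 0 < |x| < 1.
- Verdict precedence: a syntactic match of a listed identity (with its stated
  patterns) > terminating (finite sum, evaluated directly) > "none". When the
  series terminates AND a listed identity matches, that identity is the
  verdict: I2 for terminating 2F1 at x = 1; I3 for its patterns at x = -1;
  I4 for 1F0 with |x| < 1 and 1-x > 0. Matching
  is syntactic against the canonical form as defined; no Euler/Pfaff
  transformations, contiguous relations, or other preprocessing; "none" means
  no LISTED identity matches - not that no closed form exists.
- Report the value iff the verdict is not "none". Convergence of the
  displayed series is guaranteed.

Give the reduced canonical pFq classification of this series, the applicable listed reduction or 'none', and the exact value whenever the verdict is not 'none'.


First insight: x = -\frac{5}{8} and the constant factors (prefactor -7/2) combine into one prefactor.
Term ratio: r(k) = -\frac{5}{8} * (k-\frac{4}{7}) (k+1) / [(k-\frac{8}{3}) (k+1)] ; factor over Q: parameters, x = -\frac{5}{8}, and C = -\frac{7}{2}.

The series (x = -\frac{5}{8}) is 2F1: upper {-\frac{4}{7}, 1}, lower {-\frac{8}{3}}, prefactor -\frac{7}{2}. Verdict: none here - no I1-I6 shape fits x = -\frac{5}{8} with lower {-\frac{8}{3}}.


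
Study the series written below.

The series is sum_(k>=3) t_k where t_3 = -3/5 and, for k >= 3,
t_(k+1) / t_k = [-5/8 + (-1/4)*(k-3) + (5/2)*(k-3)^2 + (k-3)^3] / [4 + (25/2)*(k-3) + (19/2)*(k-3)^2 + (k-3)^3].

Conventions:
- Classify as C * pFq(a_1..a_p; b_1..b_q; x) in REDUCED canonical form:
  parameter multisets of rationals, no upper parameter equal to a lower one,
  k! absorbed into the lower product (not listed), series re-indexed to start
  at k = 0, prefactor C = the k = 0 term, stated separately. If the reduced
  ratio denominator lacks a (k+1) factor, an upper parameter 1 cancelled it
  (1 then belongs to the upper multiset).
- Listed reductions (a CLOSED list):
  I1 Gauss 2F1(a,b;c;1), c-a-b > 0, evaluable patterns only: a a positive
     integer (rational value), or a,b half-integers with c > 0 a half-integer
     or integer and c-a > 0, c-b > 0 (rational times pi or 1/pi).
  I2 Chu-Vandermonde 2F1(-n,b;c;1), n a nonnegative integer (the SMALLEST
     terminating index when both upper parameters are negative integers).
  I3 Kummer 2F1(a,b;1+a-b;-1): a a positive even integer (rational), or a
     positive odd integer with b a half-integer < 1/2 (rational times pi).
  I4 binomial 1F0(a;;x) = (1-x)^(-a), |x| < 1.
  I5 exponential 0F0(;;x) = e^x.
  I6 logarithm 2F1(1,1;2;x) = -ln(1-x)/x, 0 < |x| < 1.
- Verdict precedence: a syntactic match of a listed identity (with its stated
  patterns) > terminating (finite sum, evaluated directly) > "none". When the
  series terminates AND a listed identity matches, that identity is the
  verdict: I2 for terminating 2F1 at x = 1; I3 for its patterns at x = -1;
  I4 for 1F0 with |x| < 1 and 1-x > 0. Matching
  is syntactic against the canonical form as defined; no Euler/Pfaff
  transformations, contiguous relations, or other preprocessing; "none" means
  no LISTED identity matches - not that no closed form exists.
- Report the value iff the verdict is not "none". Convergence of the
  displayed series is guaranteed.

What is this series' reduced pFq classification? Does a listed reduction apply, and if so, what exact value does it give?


With C = -3/5: the canonical form is 2F1(-1/2, 5/2; 8; 1). Verdict: Gauss (I1, half-integer pattern) matches (x = 1; upper {-1/2, 5/2} half-integers, c = 8 in the evaluable pattern). Sum: (-1048576/675675) / pi.

Key step: with t_0 = -3/5, the ratio is unreduced: k + 1/2 divides both sides (prefactor -3/5).
Adjacent-term ratio: r(k) = 1 * (k-1/2) (k+5/2) / [(k+8) (k+1)] ; factor over Q: parameters, x = 1, and C = -3/5.


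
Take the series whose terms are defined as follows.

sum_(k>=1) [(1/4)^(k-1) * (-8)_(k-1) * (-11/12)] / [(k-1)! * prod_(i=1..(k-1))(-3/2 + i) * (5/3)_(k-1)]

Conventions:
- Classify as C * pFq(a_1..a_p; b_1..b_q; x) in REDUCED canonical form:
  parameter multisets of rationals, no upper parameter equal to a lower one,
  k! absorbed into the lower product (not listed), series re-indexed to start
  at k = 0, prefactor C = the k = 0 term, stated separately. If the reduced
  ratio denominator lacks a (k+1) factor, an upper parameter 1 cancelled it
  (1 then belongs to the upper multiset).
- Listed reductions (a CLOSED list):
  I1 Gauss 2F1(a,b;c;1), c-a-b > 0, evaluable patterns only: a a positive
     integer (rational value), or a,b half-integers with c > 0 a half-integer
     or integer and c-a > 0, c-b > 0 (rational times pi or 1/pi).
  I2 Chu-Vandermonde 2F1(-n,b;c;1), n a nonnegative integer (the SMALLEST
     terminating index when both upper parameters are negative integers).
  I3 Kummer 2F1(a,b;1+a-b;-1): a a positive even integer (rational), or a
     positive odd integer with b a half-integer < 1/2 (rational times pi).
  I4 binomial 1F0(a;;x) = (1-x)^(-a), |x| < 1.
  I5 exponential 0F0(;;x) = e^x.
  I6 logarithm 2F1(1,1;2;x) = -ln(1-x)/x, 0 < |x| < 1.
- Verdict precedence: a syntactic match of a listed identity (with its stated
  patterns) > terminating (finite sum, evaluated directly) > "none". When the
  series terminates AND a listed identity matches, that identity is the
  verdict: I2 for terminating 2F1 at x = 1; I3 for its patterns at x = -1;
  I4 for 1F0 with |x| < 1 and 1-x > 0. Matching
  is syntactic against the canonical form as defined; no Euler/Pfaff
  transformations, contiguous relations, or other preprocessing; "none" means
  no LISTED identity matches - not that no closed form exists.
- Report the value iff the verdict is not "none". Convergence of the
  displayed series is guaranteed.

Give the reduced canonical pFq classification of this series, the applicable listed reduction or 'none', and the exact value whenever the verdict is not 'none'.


Structural cue: from the first term -11/12: the lower running product (prefactor -11/12) is a rising factorial.
Step ratio: r(k) = (1/4) * (k-8) / [(k-1/2) (k+5/3) (k+1)] - rational in k, leading ratio (1/4); with t_0 = -11/12, classification follows.

With C = -11/12: the canonical form is 1F2(-8; -1/2, 5/3; 1/4). Verdict: terminating - upper parameter -8 makes this a finite sum (last index 8), evaluated exactly. Exact value: -137057768514683/76114182144000.


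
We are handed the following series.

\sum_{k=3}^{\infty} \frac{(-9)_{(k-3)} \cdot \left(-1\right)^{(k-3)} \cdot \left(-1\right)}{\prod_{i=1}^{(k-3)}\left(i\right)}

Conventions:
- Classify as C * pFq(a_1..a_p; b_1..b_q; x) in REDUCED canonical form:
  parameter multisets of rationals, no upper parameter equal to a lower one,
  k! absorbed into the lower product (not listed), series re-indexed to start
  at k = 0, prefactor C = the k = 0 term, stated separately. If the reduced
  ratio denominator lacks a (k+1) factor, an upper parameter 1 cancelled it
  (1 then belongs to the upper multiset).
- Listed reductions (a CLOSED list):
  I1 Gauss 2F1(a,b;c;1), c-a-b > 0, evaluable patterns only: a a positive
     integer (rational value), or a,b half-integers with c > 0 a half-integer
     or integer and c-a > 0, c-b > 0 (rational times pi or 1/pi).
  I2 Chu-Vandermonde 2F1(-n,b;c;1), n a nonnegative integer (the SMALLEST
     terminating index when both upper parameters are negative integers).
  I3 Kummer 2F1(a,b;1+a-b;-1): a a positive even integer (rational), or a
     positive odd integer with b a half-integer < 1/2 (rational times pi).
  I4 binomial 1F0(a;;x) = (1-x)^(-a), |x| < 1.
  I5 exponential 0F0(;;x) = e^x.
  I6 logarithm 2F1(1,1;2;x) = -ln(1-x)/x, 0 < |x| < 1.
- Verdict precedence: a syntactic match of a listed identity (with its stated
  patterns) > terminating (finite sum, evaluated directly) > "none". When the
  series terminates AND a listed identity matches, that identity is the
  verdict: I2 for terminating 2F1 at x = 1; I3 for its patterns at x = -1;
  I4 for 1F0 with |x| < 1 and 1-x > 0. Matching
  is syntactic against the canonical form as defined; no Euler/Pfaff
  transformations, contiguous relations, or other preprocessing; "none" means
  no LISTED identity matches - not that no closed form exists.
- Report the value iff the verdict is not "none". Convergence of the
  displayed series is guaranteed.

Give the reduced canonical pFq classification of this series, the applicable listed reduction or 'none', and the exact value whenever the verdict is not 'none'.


Canonical form: C = -1 times 1F0 with upper {-9}, lower {-}, x = -1. Verdict: terminating - the sum ends at index 9 because -9 is a negative integer; exact evaluation follows. Value: -512.

The tell: t_0 being -1, the product of the first k integers (C = -1) is k!.
Term ratio: r(k) = -1 * (k-9) / [(k+1)] ; factor over Q: parameters, x = -1, and C = -1.


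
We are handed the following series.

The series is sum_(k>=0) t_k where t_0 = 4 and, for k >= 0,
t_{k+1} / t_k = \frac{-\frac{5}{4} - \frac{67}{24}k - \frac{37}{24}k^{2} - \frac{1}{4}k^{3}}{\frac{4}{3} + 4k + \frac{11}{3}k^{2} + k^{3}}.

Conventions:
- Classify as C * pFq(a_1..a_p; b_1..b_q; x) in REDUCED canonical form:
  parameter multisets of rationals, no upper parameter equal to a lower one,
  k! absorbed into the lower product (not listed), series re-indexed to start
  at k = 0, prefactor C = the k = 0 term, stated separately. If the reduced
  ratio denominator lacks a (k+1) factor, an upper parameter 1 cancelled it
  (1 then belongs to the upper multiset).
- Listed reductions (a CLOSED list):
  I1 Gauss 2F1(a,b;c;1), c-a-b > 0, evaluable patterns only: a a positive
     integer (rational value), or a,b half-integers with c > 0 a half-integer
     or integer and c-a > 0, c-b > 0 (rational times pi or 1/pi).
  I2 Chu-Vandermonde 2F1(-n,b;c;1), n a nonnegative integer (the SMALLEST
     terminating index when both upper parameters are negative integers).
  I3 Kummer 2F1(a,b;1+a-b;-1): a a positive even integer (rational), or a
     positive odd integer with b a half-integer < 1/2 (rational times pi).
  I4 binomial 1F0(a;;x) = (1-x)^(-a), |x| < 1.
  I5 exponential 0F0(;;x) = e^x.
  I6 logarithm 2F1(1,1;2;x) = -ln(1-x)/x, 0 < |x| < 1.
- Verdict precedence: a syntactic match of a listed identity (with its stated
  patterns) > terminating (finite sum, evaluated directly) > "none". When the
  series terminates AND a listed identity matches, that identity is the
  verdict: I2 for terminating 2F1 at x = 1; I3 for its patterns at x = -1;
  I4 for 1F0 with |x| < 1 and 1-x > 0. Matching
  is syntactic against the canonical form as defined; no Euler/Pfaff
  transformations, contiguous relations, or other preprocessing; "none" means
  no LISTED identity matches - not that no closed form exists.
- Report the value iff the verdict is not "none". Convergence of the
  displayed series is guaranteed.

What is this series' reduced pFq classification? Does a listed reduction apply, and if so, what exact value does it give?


Canonical form: C = 4 times 2F1 with upper {\frac{5}{2}, 3}, lower {2}, x = -\frac{1}{4}. Verdict: none. A 2F1 with upper {\frac{5}{2}, 3} fits none of I1-I6 at x = -\frac{1}{4}; the sum runs forever.

The tell: x = -\frac{1}{4} and cancel k + 2/3 from the displayed ratio first; then C = 4.
Term ratio: r(k) = -\frac{1}{4} * (k+\frac{5}{2}) (k+3) / [(k+2) (k+1)] - rational in k, leading ratio -\frac{1}{4}; with t_0 = 4, classification follows.


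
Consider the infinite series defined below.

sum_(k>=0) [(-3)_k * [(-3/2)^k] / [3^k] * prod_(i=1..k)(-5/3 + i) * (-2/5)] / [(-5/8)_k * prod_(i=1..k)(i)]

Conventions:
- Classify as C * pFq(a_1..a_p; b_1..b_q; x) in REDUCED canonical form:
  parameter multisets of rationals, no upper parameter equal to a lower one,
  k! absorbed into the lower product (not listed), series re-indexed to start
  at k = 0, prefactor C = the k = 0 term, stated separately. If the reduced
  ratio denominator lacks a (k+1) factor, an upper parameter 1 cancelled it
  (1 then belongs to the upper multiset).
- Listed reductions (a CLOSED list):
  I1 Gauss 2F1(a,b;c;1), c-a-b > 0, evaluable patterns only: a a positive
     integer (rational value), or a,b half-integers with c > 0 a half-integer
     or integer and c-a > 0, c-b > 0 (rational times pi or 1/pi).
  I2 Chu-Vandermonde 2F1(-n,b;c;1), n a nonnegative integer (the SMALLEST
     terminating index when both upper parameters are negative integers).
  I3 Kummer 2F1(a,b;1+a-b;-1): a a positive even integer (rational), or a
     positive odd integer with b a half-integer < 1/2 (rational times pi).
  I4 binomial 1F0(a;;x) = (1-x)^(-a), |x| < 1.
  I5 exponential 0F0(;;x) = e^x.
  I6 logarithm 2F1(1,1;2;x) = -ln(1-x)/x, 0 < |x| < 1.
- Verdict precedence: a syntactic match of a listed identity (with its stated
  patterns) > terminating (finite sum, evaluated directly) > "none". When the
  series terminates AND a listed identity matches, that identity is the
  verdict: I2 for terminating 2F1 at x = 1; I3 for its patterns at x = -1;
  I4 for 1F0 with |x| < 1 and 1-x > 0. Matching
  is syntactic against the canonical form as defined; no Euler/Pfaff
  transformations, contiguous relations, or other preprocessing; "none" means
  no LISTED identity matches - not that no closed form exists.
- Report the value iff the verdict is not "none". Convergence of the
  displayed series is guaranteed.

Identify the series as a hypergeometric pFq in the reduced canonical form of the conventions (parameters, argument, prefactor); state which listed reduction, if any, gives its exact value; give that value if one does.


Reduced: x = -1/2, 2F1, upper = {-3, -2/3}, lower = {-5/8}, C = -2/5. Verdict: terminating (-3 upstairs). 4 nonzero terms in all; added directly. Value: -30526/22275.

Key step: from the first term -2/5: the two k-th powers (C = -2/5, x = -1/2) combine into one argument.
Term ratio: r(k) = (-1/2) * (k-3) (k-2/3) / [(k-5/8) (k+1)] - rational; roots negated = parameters, x = (-1/2), C = -2/5.
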